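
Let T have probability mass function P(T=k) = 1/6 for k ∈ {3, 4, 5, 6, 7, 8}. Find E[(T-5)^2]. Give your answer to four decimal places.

E[(T-5)^2] = Σ (t-5)^2·P(T=t)
 = 4·1/6 + 1·1/6 + 0·1/6 + 1·1/6 + 4·1/6 + 9·1/6
 = 2/3 + 1/6 + 0 + 1/6 + 2/3 + 3/2
 = 19/6

3.1667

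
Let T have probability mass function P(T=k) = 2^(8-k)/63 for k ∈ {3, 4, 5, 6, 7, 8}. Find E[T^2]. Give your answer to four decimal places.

16.6667

E[T^2] = Σ t^2·P(T=t)
 = 9·32/63 + 16·16/63 + 25·8/63 + 36·4/63 + 49·2/63 + 64·1/63
 = 32/7 + 256/63 + 200/63 + 16/7 + 14/9 + 64/63
 = 50/3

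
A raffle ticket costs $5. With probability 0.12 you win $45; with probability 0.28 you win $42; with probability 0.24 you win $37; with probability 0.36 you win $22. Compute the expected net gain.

E[payout] = 45·0.12 + 42·0.28 + 37·0.24 + 22·0.36
 = 5.4 + 11.76 + 8.88 + 7.92
 = 33.96
Net = 33.96 - 5 = 28.96

28.96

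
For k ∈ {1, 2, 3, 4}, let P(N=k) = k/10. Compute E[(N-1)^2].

E[(N-1)^2] = Σ (n-1)^2·P(N=n)
 = 0·1/10 + 1·1/5 + 4·3/10 + 9·2/5
 = 0 + 1/5 + 6/5 + 18/5
 = 5

5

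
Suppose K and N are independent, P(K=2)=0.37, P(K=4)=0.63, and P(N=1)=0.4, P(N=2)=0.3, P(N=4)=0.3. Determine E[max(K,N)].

3.482

E[max(K,N)] = Σ_k Σ_n max(k,n) · P(K=k)P(N=n)
 = 2·0.148 + 2·0.111 + 4·0.111 + 4·0.252 + 4·0.189 + 4·0.189
 = 0.296 + 0.222 + 0.444 + 1.008 + 0.756 + 0.756
 = 3.482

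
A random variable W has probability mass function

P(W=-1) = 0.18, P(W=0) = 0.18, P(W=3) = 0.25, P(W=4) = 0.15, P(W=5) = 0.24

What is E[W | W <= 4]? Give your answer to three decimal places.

1.539

P(W <= 4) = 0.18 + 0.18 + 0.25 + 0.15 = 0.76.
E[W | W <= 4] = [(-1)·0.18 + 0·0.18 + 3·0.25 + 4·0.15] / 0.76
 = 1.17 / 0.76
 = 117/76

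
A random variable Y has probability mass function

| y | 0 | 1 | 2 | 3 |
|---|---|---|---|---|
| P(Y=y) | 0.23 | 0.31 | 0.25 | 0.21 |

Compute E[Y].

E[Y] = Σ y·P(Y=y)
 = 0·0.23 + 1·0.31 + 2·0.25 + 3·0.21
 = 0 + 0.31 + 0.5 + 0.63
 = 1.44

1.44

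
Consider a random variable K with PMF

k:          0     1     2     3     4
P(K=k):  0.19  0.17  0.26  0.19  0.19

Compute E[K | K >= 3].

P(K >= 3) = 0.19 + 0.19 = 0.38.
E[K | K >= 3] = [3·0.19 + 4·0.19] / 0.38
 = 1.33 / 0.38
 = 7/2

3.5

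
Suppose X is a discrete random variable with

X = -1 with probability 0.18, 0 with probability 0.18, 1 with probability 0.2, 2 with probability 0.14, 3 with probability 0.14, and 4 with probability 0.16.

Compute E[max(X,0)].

E[max(X,0)] = Σ max(x,0)·P(X=x)
 = 0·0.18 + 0·0.18 + 1·0.2 + 2·0.14 + 3·0.14 + 4·0.16
 = 0 + 0 + 0.2 + 0.28 + 0.42 + 0.64
 = 1.54

1.54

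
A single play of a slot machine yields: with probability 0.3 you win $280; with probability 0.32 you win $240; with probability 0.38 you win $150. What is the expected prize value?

217.8

E[payout] = 280·0.3 + 240·0.32 + 150·0.38
 = 84 + 76.8 + 57
 = 217.8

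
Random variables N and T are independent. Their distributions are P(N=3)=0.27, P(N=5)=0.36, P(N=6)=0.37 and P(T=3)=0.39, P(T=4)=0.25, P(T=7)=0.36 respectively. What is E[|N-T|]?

E[|N-T|] = Σ_n Σ_t |n-t| · P(N=n)P(T=t)
 = 0·0.1053 + 1·0.0675 + 4·0.0972 + 2·0.1404 + 1·0.09 + 2·0.1296 + 3·0.1443 + 2·0.0925 + 1·0.1332
 = 0 + 0.0675 + 0.3888 + 0.2808 + 0.09 + 0.2592 + 0.4329 + 0.185 + 0.1332
 = 1.8374

1.8374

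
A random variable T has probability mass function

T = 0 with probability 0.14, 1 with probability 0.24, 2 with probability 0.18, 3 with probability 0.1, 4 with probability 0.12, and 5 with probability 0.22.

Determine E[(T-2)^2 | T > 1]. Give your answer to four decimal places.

P(T > 1) = 0.18 + 0.1 + 0.12 + 0.22 = 0.62.
E[(T-2)^2 | T > 1] = [0·0.18 + 1·0.1 + 4·0.12 + 9·0.22] / 0.62
 = 2.56 / 0.62
 = 128/31

4.1290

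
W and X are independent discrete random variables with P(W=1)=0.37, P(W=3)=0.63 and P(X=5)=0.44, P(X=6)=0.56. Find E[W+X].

7.82

E[W+X] = Σ_w Σ_x (w+x) · P(W=w)P(X=x)
 = 6·0.1628 + 7·0.2072 + 8·0.2772 + 9·0.3528
 = 0.9768 + 1.4504 + 2.2176 + 3.1752
 = 7.82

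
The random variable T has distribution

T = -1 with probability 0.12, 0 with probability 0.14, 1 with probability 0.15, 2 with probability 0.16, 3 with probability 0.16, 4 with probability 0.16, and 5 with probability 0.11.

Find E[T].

E[T] = Σ t·P(T=t)
 = (-1)·0.12 + 0·0.14 + 1·0.15 + 2·0.16 + 3·0.16 + 4·0.16 + 5·0.11
 = (-0.12) + 0 + 0.15 + 0.32 + 0.48 + 0.64 + 0.55
 = 2.02

2.02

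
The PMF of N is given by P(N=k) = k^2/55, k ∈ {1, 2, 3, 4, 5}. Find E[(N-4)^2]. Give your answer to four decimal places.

1.0727

E[(N-4)^2] = Σ (n-4)^2·P(N=n)
 = 9·1/55 + 4·4/55 + 1·9/55 + 0·16/55 + 1·5/11
 = 9/55 + 16/55 + 9/55 + 0 + 5/11
 = 59/55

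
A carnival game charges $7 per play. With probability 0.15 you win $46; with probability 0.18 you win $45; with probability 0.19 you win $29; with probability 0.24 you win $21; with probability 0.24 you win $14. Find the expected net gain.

E[payout] = 46·0.15 + 45·0.18 + 29·0.19 + 21·0.24 + 14·0.24
 = 6.9 + 8.1 + 5.51 + 5.04 + 3.36
 = 28.91
Net = 28.91 - 7 = 21.91

21.91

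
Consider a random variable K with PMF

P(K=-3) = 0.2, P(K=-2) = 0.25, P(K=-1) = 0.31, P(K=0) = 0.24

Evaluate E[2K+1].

E[2K+1] = Σ (2k+1)·P(K=k)
 = (-5)·0.2 + (-3)·0.25 + (-1)·0.31 + 1·0.24
 = (-1) + (-0.75) + (-0.31) + 0.24
 = -1.82

-1.82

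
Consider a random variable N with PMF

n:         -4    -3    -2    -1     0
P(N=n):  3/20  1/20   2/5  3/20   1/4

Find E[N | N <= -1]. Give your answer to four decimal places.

-2.2667

P(N <= -1) = 3/20 + 1/20 + 2/5 + 3/20 = 3/4.
E[N | N <= -1] = [(-4)·3/20 + (-3)·1/20 + (-2)·2/5 + (-1)·3/20] / (3/4)
 = -17/10 / (3/4)
 = -34/15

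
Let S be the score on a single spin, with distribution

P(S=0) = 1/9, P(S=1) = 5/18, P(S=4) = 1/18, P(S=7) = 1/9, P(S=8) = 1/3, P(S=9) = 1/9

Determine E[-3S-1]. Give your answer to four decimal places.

-15.8333

E[-3S-1] = Σ (-3s-1)·P(S=s)
 = (-1)·1/9 + (-4)·5/18 + (-13)·1/18 + (-22)·1/9 + (-25)·1/3 + (-28)·1/9
 = (-1/9) + (-10/9) + (-13/18) + (-22/9) + (-25/3) + (-28/9)
 = -95/6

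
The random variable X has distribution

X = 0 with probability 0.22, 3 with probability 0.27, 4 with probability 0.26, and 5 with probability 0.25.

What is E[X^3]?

E[X^3] = Σ x^3·P(X=x)
 = 0·0.22 + 27·0.27 + 64·0.26 + 125·0.25
 = 0 + 7.29 + 16.64 + 31.25
 = 55.18

55.18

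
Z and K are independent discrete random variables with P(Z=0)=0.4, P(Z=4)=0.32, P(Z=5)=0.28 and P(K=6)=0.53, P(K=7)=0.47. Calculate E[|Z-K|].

E[|Z-K|] = Σ_z Σ_k |z-k| · P(Z=z)P(K=k)
 = 6·0.212 + 7·0.188 + 2·0.1696 + 3·0.1504 + 1·0.1484 + 2·0.1316
 = 1.272 + 1.316 + 0.3392 + 0.4512 + 0.1484 + 0.2632
 = 3.79

3.79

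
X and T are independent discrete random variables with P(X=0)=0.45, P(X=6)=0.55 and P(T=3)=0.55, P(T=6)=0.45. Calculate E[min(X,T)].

2.3925

E[min(X,T)] = Σ_x Σ_t min(x,t) · P(X=x)P(T=t)
 = 0·0.2475 + 0·0.2025 + 3·0.3025 + 6·0.2475
 = 0 + 0 + 0.9075 + 1.485
 = 2.3925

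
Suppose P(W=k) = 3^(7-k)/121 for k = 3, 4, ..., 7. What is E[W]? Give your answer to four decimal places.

E[W] = Σ w·P(W=w)
 = 3·81/121 + 4·27/121 + 5·9/121 + 6·3/121 + 7·1/121
 = 243/121 + 108/121 + 45/121 + 18/121 + 7/121
 = 421/121

3.4793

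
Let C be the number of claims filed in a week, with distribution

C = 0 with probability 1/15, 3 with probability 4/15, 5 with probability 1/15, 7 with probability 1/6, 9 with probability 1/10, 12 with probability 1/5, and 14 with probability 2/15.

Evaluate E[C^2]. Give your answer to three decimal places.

E[C^2] = Σ c^2·P(C=c)
 = 0·1/15 + 9·4/15 + 25·1/15 + 49·1/6 + 81·1/10 + 144·1/5 + 196·2/15
 = 0 + 12/5 + 5/3 + 49/6 + 81/10 + 144/5 + 392/15
 = 1129/15

75.267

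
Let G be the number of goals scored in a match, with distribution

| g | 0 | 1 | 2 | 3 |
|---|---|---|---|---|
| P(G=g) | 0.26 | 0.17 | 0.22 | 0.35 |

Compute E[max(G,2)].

2.35

E[max(G,2)] = Σ max(g,2)·P(G=g)
 = 2·0.26 + 2·0.17 + 2·0.22 + 3·0.35
 = 0.52 + 0.34 + 0.44 + 1.05
 = 2.35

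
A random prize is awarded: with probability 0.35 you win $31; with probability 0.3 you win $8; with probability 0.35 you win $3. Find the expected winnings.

E[payout] = 31·0.35 + 8·0.3 + 3·0.35
 = 10.85 + 2.4 + 1.05
 = 14.3

14.3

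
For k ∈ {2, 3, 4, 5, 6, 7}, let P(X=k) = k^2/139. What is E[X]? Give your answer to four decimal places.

5.6331

E[X] = Σ x·P(X=x)
 = 2·4/139 + 3·9/139 + 4·16/139 + 5·25/139 + 6·36/139 + 7·49/139
 = 8/139 + 27/139 + 64/139 + 125/139 + 216/139 + 343/139
 = 783/139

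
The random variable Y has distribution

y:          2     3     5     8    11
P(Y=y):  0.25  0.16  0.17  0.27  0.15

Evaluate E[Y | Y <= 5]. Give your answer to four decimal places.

3.1552

P(Y <= 5) = 0.25 + 0.16 + 0.17 = 0.58.
E[Y | Y <= 5] = [2·0.25 + 3·0.16 + 5·0.17] / 0.58
 = 1.83 / 0.58
 = 183/58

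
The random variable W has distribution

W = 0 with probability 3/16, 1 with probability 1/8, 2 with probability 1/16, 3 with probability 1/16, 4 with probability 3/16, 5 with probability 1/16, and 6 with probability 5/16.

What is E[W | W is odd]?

2.5

P(W is odd) = 1/8 + 1/16 + 1/16 = 1/4.
E[W | W is odd] = [1·1/8 + 3·1/16 + 5·1/16] / (1/4)
 = 5/8 / (1/4)
 = 5/2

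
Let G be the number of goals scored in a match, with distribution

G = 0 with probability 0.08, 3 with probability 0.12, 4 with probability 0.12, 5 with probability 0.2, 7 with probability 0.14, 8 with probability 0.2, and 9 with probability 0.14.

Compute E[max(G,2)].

5.84

E[max(G,2)] = Σ max(g,2)·P(G=g)
 = 2·0.08 + 3·0.12 + 4·0.12 + 5·0.2 + 7·0.14 + 8·0.2 + 9·0.14
 = 0.16 + 0.36 + 0.48 + 1 + 0.98 + 1.6 + 1.26
 = 5.84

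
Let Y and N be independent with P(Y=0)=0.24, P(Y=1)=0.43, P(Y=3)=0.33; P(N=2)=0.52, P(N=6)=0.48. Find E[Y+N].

E[Y+N] = Σ_y Σ_n (y+n) · P(Y=y)P(N=n)
 = 2·0.1248 + 6·0.1152 + 3·0.2236 + 7·0.2064 + 5·0.1716 + 9·0.1584
 = 0.2496 + 0.6912 + 0.6708 + 1.4448 + 0.858 + 1.4256
 = 5.34

5.34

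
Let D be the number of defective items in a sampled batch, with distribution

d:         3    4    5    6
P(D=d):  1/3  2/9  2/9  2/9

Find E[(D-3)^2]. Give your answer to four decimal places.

E[(D-3)^2] = Σ (d-3)^2·P(D=d)
 = 0·1/3 + 1·2/9 + 4·2/9 + 9·2/9
 = 0 + 2/9 + 8/9 + 2
 = 28/9

3.1111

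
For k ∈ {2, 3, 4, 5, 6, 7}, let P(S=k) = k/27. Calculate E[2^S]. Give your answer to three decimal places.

56.889

E[2^S] = Σ 2^s·P(S=s)
 = 4·2/27 + 8·1/9 + 16·4/27 + 32·5/27 + 64·2/9 + 128·7/27
 = 8/27 + 8/9 + 64/27 + 160/27 + 128/9 + 896/27
 = 512/9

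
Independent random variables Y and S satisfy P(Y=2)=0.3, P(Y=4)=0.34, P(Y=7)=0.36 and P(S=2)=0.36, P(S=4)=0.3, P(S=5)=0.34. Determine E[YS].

16.2176

E[YS] = Σ_y Σ_s ys · P(Y=y)P(S=s)
 = 4·0.108 + 8·0.09 + 10·0.102 + 8·0.1224 + 16·0.102 + 20·0.1156 + 14·0.1296 + 28·0.108 + 35·0.1224
 = 0.432 + 0.72 + 1.02 + 0.9792 + 1.632 + 2.312 + 1.8144 + 3.024 + 4.284
 = 16.2176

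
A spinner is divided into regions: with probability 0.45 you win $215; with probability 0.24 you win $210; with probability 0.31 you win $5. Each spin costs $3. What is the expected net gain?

E[payout] = 215·0.45 + 210·0.24 + 5·0.31
 = 96.75 + 50.4 + 1.55
 = 148.7
Net = 148.7 - 3 = 145.7

145.7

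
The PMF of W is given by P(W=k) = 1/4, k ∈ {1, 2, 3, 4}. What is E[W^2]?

E[W^2] = Σ w^2·P(W=w)
 = 1·1/4 + 4·1/4 + 9·1/4 + 16·1/4
 = 1/4 + 1 + 9/4 + 4
 = 15/2

7.5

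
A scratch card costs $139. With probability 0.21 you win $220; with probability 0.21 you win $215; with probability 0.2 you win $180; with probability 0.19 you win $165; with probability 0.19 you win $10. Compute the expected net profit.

E[payout] = 220·0.21 + 215·0.21 + 180·0.2 + 165·0.19 + 10·0.19
 = 46.2 + 45.15 + 36 + 31.35 + 1.9
 = 160.6
Net = 160.6 - 139 = 21.6

21.6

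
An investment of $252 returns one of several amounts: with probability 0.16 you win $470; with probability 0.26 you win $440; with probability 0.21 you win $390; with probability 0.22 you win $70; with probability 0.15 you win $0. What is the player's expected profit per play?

E[payout] = 470·0.16 + 440·0.26 + 390·0.21 + 70·0.22 + 0·0.15
 = 75.2 + 114.4 + 81.9 + 15.4 + 0
 = 286.9
Net = 286.9 - 252 = 34.9

34.9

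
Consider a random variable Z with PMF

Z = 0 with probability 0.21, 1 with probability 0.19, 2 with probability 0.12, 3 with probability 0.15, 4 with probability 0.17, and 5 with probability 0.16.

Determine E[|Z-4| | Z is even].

P(Z is even) = 0.21 + 0.12 + 0.17 = 0.5.
E[|Z-4| | Z is even] = [4·0.21 + 2·0.12 + 0·0.17] / 0.5
 = 1.08 / 0.5
 = 54/25

2.16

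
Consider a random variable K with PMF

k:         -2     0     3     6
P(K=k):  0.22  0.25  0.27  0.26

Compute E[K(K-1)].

E[K(K-1)] = Σ k(k-1)·P(K=k)
 = 6·0.22 + 0·0.25 + 6·0.27 + 30·0.26
 = 1.32 + 0 + 1.62 + 7.8
 = 10.74

10.74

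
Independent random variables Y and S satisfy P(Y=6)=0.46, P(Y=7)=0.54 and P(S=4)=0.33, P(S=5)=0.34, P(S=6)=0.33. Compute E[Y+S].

11.54

E[Y+S] = Σ_y Σ_s (y+s) · P(Y=y)P(S=s)
 = 10·0.1518 + 11·0.1564 + 12·0.1518 + 11·0.1782 + 12·0.1836 + 13·0.1782
 = 1.518 + 1.7204 + 1.8216 + 1.9602 + 2.2032 + 2.3166
 = 11.54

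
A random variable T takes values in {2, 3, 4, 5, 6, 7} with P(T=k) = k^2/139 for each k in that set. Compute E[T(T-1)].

E[T(T-1)] = Σ t(t-1)·P(T=t)
 = 2·4/139 + 6·9/139 + 12·16/139 + 20·25/139 + 30·36/139 + 42·49/139
 = 8/139 + 54/139 + 192/139 + 500/139 + 1080/139 + 2058/139
 = 28

28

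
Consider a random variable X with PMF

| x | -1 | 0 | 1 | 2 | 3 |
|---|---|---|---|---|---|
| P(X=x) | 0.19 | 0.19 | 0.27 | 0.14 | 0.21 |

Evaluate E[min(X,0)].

E[min(X,0)] = Σ min(x,0)·P(X=x)
 = (-1)·0.19 + 0·0.19 + 0·0.27 + 0·0.14 + 0·0.21
 = (-0.19) + 0 + 0 + 0 + 0
 = -0.19

-0.19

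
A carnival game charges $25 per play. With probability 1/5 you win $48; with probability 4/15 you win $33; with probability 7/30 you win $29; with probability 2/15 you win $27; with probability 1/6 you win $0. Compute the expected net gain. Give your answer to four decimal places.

3.7667

E[payout] = 48·1/5 + 33·4/15 + 29·7/30 + 27·2/15 + 0·1/6
 = 48/5 + 44/5 + 203/30 + 18/5 + 0
 = 863/30
Net = 863/30 - 25 = 113/30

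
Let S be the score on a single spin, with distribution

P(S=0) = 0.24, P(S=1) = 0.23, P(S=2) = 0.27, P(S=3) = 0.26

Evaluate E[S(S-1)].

E[S(S-1)] = Σ s(s-1)·P(S=s)
 = 0·0.24 + 0·0.23 + 2·0.27 + 6·0.26
 = 0 + 0 + 0.54 + 1.56
 = 2.1

2.1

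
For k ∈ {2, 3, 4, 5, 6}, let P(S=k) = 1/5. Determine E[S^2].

E[S^2] = Σ s^2·P(S=s)
 = 4·1/5 + 9·1/5 + 16·1/5 + 25·1/5 + 36·1/5
 = 4/5 + 9/5 + 16/5 + 5 + 36/5
 = 18

18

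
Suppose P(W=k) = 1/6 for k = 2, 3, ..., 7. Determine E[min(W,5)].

4

E[min(W,5)] = Σ min(w,5)·P(W=w)
 = 2·1/6 + 3·1/6 + 4·1/6 + 5·1/6 + 5·1/6 + 5·1/6
 = 1/3 + 1/2 + 2/3 + 5/6 + 5/6 + 5/6
 = 4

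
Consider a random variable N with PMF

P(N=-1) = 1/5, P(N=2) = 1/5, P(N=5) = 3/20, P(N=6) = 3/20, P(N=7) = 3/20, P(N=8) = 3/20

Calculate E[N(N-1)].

E[N(N-1)] = Σ n(n-1)·P(N=n)
 = 2·1/5 + 2·1/5 + 20·3/20 + 30·3/20 + 42·3/20 + 56·3/20
 = 2/5 + 2/5 + 3 + 9/2 + 63/10 + 42/5
 = 23

23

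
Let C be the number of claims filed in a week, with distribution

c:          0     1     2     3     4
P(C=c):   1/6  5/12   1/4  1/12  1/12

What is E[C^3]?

10

E[C^3] = Σ c^3·P(C=c)
 = 0·1/6 + 1·5/12 + 8·1/4 + 27·1/12 + 64·1/12
 = 0 + 5/12 + 2 + 9/4 + 16/3
 = 10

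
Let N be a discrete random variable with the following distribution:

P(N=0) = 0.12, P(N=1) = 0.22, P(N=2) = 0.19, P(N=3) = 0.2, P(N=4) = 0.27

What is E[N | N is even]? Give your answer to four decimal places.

2.5172

P(N is even) = 0.12 + 0.19 + 0.27 = 0.58.
E[N | N is even] = [0·0.12 + 2·0.19 + 4·0.27] / 0.58
 = 1.46 / 0.58
 = 73/29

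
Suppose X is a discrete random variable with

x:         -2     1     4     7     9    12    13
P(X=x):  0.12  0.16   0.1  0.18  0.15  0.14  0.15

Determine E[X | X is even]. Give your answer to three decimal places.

5.111

P(X is even) = 0.12 + 0.1 + 0.14 = 0.36.
E[X | X is even] = [(-2)·0.12 + 4·0.1 + 12·0.14] / 0.36
 = 1.84 / 0.36
 = 46/9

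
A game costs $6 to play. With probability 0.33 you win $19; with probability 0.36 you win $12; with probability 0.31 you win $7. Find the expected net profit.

6.76

E[payout] = 19·0.33 + 12·0.36 + 7·0.31
 = 6.27 + 4.32 + 2.17
 = 12.76
Net = 12.76 - 6 = 6.76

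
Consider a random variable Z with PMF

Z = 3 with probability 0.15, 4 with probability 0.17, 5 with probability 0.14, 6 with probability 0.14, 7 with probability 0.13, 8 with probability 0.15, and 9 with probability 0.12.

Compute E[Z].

E[Z] = Σ z·P(Z=z)
 = 3·0.15 + 4·0.17 + 5·0.14 + 6·0.14 + 7·0.13 + 8·0.15 + 9·0.12
 = 0.45 + 0.68 + 0.7 + 0.84 + 0.91 + 1.2 + 1.08
 = 5.86

5.86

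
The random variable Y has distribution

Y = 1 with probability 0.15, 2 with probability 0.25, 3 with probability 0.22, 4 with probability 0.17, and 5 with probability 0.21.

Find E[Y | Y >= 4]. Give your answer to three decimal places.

4.553

P(Y >= 4) = 0.17 + 0.21 = 0.38.
E[Y | Y >= 4] = [4·0.17 + 5·0.21] / 0.38
 = 1.73 / 0.38
 = 173/38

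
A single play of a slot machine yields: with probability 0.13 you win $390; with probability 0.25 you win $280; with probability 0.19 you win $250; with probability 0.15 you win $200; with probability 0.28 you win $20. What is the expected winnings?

E[payout] = 390·0.13 + 280·0.25 + 250·0.19 + 200·0.15 + 20·0.28
 = 50.7 + 70 + 47.5 + 30 + 5.6
 = 203.8

203.8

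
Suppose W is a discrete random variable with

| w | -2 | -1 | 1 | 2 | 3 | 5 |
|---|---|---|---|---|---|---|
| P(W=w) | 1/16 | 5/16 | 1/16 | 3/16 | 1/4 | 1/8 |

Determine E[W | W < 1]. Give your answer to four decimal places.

P(W < 1) = 1/16 + 5/16 = 3/8.
E[W | W < 1] = [(-2)·1/16 + (-1)·5/16] / (3/8)
 = -7/16 / (3/8)
 = -7/6

-1.1667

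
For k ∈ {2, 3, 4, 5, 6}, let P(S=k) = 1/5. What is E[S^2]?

18

E[S^2] = Σ s^2·P(S=s)
 = 4·1/5 + 9·1/5 + 16·1/5 + 25·1/5 + 36·1/5
 = 4/5 + 9/5 + 16/5 + 5 + 36/5
 = 18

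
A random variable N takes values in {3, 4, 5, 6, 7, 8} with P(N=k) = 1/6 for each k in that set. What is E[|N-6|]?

1.5

E[|N-6|] = Σ |n-6|·P(N=n)
 = 3·1/6 + 2·1/6 + 1·1/6 + 0·1/6 + 1·1/6 + 2·1/6
 = 1/2 + 1/3 + 1/6 + 0 + 1/6 + 1/3
 = 3/2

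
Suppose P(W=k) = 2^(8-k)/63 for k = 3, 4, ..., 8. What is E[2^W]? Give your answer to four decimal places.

24.3810

E[2^W] = Σ 2^w·P(W=w)
 = 8·32/63 + 16·16/63 + 32·8/63 + 64·4/63 + 128·2/63 + 256·1/63
 = 256/63 + 256/63 + 256/63 + 256/63 + 256/63 + 256/63
 = 512/21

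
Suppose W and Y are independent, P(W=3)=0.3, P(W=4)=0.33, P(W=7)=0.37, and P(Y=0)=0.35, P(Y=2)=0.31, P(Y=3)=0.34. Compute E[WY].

E[WY] = Σ_w Σ_y wy · P(W=w)P(Y=y)
 = 0·0.105 + 6·0.093 + 9·0.102 + 0·0.1155 + 8·0.1023 + 12·0.1122 + 0·0.1295 + 14·0.1147 + 21·0.1258
 = 0 + 0.558 + 0.918 + 0 + 0.8184 + 1.3464 + 0 + 1.6058 + 2.6418
 = 7.8884

7.8884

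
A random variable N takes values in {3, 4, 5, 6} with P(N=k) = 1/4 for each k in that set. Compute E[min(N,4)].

3.75

E[min(N,4)] = Σ min(n,4)·P(N=n)
 = 3·1/4 + 4·1/4 + 4·1/4 + 4·1/4
 = 3/4 + 1 + 1 + 1
 = 15/4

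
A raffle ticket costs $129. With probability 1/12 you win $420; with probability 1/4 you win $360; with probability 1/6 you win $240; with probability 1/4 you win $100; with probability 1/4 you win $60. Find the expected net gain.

76

E[payout] = 420·1/12 + 360·1/4 + 240·1/6 + 100·1/4 + 60·1/4
 = 35 + 90 + 40 + 25 + 15
 = 205
Net = 205 - 129 = 76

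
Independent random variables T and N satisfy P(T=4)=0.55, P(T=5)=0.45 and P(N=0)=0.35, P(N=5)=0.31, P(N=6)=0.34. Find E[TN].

15.9755

E[TN] = Σ_t Σ_n tn · P(T=t)P(N=n)
 = 0·0.1925 + 20·0.1705 + 24·0.187 + 0·0.1575 + 25·0.1395 + 30·0.153
 = 0 + 3.41 + 4.488 + 0 + 3.4875 + 4.59
 = 15.9755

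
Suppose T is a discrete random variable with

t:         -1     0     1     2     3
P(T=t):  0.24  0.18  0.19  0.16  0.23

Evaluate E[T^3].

E[T^3] = Σ t^3·P(T=t)
 = (-1)·0.24 + 0·0.18 + 1·0.19 + 8·0.16 + 27·0.23
 = (-0.24) + 0 + 0.19 + 1.28 + 6.21
 = 7.44

7.44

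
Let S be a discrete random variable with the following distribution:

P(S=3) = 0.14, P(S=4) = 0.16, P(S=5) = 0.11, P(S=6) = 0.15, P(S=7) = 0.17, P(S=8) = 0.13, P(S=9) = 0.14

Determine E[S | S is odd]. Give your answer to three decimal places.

6.107

P(S is odd) = 0.14 + 0.11 + 0.17 + 0.14 = 0.56.
E[S | S is odd] = [3·0.14 + 5·0.11 + 7·0.17 + 9·0.14] / 0.56
 = 3.42 / 0.56
 = 171/28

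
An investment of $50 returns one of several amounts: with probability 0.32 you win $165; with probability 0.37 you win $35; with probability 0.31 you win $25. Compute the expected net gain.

23.5

E[payout] = 165·0.32 + 35·0.37 + 25·0.31
 = 52.8 + 12.95 + 7.75
 = 73.5
Net = 73.5 - 50 = 23.5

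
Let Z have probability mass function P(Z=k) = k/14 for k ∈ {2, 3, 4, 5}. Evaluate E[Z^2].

E[Z^2] = Σ z^2·P(Z=z)
 = 4·1/7 + 9·3/14 + 16·2/7 + 25·5/14
 = 4/7 + 27/14 + 32/7 + 125/14
 = 16

16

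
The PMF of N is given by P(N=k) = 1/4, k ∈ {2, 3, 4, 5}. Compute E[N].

E[N] = Σ n·P(N=n)
 = 2·1/4 + 3·1/4 + 4·1/4 + 5·1/4
 = 1/2 + 3/4 + 1 + 5/4
 = 7/2

3.5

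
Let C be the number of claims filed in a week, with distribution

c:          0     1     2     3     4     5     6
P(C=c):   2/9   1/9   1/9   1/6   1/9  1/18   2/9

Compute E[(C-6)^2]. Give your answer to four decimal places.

E[(C-6)^2] = Σ (c-6)^2·P(C=c)
 = 36·2/9 + 25·1/9 + 16·1/9 + 9·1/6 + 4·1/9 + 1·1/18 + 0·2/9
 = 8 + 25/9 + 16/9 + 3/2 + 4/9 + 1/18 + 0
 = 131/9

14.5556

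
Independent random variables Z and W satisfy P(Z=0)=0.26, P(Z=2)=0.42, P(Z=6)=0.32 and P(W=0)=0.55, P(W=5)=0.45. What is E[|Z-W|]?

E[|Z-W|] = Σ_z Σ_w |z-w| · P(Z=z)P(W=w)
 = 0·0.143 + 5·0.117 + 2·0.231 + 3·0.189 + 6·0.176 + 1·0.144
 = 0 + 0.585 + 0.462 + 0.567 + 1.056 + 0.144
 = 2.814

2.814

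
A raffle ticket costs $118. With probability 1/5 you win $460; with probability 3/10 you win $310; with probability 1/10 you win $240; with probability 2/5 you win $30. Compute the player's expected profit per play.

E[payout] = 460·1/5 + 310·3/10 + 240·1/10 + 30·2/5
 = 92 + 93 + 24 + 12
 = 221
Net = 221 - 118 = 103

103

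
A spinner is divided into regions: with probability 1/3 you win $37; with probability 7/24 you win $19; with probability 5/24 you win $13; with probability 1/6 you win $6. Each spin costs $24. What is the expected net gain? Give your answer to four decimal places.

E[payout] = 37·1/3 + 19·7/24 + 13·5/24 + 6·1/6
 = 37/3 + 133/24 + 65/24 + 1
 = 259/12
Net = 259/12 - 24 = -29/12

-2.4167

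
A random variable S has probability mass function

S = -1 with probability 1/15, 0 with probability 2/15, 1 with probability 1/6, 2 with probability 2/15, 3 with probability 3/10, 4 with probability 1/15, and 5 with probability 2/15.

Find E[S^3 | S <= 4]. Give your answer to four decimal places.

P(S <= 4) = 1/15 + 2/15 + 1/6 + 2/15 + 3/10 + 1/15 = 13/15.
E[S^3 | S <= 4] = [(-1)·1/15 + 0·2/15 + 1·1/6 + 8·2/15 + 27·3/10 + 64·1/15] / (13/15)
 = 203/15 / (13/15)
 = 203/13

15.6154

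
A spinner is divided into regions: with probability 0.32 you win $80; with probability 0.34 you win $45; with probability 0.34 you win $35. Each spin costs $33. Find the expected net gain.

E[payout] = 80·0.32 + 45·0.34 + 35·0.34
 = 25.6 + 15.3 + 11.9
 = 52.8
Net = 52.8 - 33 = 19.8

19.8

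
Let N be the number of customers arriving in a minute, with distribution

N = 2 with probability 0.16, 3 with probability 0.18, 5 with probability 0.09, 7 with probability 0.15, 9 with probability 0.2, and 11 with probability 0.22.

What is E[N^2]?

E[N^2] = Σ n^2·P(N=n)
 = 4·0.16 + 9·0.18 + 25·0.09 + 49·0.15 + 81·0.2 + 121·0.22
 = 0.64 + 1.62 + 2.25 + 7.35 + 16.2 + 26.62
 = 54.68

54.68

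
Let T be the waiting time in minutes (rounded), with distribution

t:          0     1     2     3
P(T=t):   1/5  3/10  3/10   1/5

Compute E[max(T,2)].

E[max(T,2)] = Σ max(t,2)·P(T=t)
 = 2·1/5 + 2·3/10 + 2·3/10 + 3·1/5
 = 2/5 + 3/5 + 3/5 + 3/5
 = 11/5

2.2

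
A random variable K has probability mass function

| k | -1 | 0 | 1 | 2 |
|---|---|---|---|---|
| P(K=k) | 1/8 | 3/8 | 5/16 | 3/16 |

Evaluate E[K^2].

1.1875

E[K^2] = Σ k^2·P(K=k)
 = 1·1/8 + 0·3/8 + 1·5/16 + 4·3/16
 = 1/8 + 0 + 5/16 + 3/4
 = 19/16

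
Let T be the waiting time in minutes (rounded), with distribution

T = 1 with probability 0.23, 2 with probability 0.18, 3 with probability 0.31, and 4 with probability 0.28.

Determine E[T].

E[T] = Σ t·P(T=t)
 = 1·0.23 + 2·0.18 + 3·0.31 + 4·0.28
 = 0.23 + 0.36 + 0.93 + 1.12
 = 2.64

2.64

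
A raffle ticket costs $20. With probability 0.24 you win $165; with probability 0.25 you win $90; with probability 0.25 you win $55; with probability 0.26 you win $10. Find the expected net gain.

58.45

E[payout] = 165·0.24 + 90·0.25 + 55·0.25 + 10·0.26
 = 39.6 + 22.5 + 13.75 + 2.6
 = 78.45
Net = 78.45 - 20 = 58.45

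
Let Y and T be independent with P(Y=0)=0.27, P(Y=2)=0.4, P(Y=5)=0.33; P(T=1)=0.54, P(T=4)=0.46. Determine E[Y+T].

4.83

E[Y+T] = Σ_y Σ_t (y+t) · P(Y=y)P(T=t)
 = 1·0.1458 + 4·0.1242 + 3·0.216 + 6·0.184 + 6·0.1782 + 9·0.1518
 = 0.1458 + 0.4968 + 0.648 + 1.104 + 1.0692 + 1.3662
 = 4.83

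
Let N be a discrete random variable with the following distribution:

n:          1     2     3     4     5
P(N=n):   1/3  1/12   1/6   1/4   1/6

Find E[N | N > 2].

4

P(N > 2) = 1/6 + 1/4 + 1/6 = 7/12.
E[N | N > 2] = [3·1/6 + 4·1/4 + 5·1/6] / (7/12)
 = 7/3 / (7/12)
 = 4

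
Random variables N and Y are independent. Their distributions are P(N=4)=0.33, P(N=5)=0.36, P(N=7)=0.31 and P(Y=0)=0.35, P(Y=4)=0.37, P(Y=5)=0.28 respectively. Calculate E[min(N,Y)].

2.7876

E[min(N,Y)] = Σ_n Σ_y min(n,y) · P(N=n)P(Y=y)
 = 0·0.1155 + 4·0.1221 + 4·0.0924 + 0·0.126 + 4·0.1332 + 5·0.1008 + 0·0.1085 + 4·0.1147 + 5·0.0868
 = 0 + 0.4884 + 0.3696 + 0 + 0.5328 + 0.504 + 0 + 0.4588 + 0.434
 = 2.7876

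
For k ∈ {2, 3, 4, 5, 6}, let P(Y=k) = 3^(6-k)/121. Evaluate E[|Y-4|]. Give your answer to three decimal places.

E[|Y-4|] = Σ |y-4|·P(Y=y)
 = 2·81/121 + 1·27/121 + 0·9/121 + 1·3/121 + 2·1/121
 = 162/121 + 27/121 + 0 + 3/121 + 2/121
 = 194/121

1.603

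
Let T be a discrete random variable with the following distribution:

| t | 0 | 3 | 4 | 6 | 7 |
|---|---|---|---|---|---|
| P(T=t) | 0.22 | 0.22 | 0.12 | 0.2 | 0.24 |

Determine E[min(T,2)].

E[min(T,2)] = Σ min(t,2)·P(T=t)
 = 0·0.22 + 2·0.22 + 2·0.12 + 2·0.2 + 2·0.24
 = 0 + 0.44 + 0.24 + 0.4 + 0.48
 = 1.56

1.56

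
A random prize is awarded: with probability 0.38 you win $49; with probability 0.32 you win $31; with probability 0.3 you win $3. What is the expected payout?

29.44

E[payout] = 49·0.38 + 31·0.32 + 3·0.3
 = 18.62 + 9.92 + 0.9
 = 29.44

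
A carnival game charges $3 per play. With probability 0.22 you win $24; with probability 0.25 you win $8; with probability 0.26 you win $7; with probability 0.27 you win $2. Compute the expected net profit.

E[payout] = 24·0.22 + 8·0.25 + 7·0.26 + 2·0.27
 = 5.28 + 2 + 1.82 + 0.54
 = 9.64
Net = 9.64 - 3 = 6.64

6.64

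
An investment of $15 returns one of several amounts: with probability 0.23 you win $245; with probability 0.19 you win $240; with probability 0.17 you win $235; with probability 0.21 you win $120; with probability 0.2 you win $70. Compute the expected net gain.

E[payout] = 245·0.23 + 240·0.19 + 235·0.17 + 120·0.21 + 70·0.2
 = 56.35 + 45.6 + 39.95 + 25.2 + 14
 = 181.1
Net = 181.1 - 15 = 166.1

166.1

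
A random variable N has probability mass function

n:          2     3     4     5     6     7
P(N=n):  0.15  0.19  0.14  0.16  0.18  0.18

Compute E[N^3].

E[N^3] = Σ n^3·P(N=n)
 = 8·0.15 + 27·0.19 + 64·0.14 + 125·0.16 + 216·0.18 + 343·0.18
 = 1.2 + 5.13 + 8.96 + 20 + 38.88 + 61.74
 = 135.91

135.91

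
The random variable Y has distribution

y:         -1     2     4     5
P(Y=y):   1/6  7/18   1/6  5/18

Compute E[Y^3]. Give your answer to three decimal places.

E[Y^3] = Σ y^3·P(Y=y)
 = (-1)·1/6 + 8·7/18 + 64·1/6 + 125·5/18
 = (-1/6) + 28/9 + 32/3 + 625/18
 = 145/3

48.333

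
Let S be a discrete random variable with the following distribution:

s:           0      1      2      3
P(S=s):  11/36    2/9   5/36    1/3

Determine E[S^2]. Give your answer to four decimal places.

E[S^2] = Σ s^2·P(S=s)
 = 0·11/36 + 1·2/9 + 4·5/36 + 9·1/3
 = 0 + 2/9 + 5/9 + 3
 = 34/9

3.7778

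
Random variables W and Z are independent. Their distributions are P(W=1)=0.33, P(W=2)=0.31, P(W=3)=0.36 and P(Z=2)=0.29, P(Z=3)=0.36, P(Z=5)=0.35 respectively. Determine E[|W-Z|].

E[|W-Z|] = Σ_w Σ_z |w-z| · P(W=w)P(Z=z)
 = 1·0.0957 + 2·0.1188 + 4·0.1155 + 0·0.0899 + 1·0.1116 + 3·0.1085 + 1·0.1044 + 0·0.1296 + 2·0.126
 = 0.0957 + 0.2376 + 0.462 + 0 + 0.1116 + 0.3255 + 0.1044 + 0 + 0.252
 = 1.5888

1.5888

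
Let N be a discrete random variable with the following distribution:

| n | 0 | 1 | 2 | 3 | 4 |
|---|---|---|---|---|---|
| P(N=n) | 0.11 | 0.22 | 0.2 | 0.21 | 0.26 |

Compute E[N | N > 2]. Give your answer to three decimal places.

3.553

P(N > 2) = 0.21 + 0.26 = 0.47.
E[N | N > 2] = [3·0.21 + 4·0.26] / 0.47
 = 1.67 / 0.47
 = 167/47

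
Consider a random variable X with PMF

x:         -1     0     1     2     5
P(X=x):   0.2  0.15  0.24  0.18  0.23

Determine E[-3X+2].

E[-3X+2] = Σ (-3x+2)·P(X=x)
 = 5·0.2 + 2·0.15 + (-1)·0.24 + (-4)·0.18 + (-13)·0.23
 = 1 + 0.3 + (-0.24) + (-0.72) + (-2.99)
 = -2.65

-2.65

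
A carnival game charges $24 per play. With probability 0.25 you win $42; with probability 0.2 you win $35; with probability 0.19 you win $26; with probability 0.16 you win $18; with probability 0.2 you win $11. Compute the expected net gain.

3.52

E[payout] = 42·0.25 + 35·0.2 + 26·0.19 + 18·0.16 + 11·0.2
 = 10.5 + 7 + 4.94 + 2.88 + 2.2
 = 27.52
Net = 27.52 - 24 = 3.52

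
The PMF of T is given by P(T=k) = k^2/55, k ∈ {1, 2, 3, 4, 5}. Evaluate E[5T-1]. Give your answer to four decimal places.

19.4545

E[5T-1] = Σ (5t-1)·P(T=t)
 = 4·1/55 + 9·4/55 + 14·9/55 + 19·16/55 + 24·5/11
 = 4/55 + 36/55 + 126/55 + 304/55 + 120/11
 = 214/11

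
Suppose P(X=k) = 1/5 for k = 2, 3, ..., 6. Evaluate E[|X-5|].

E[|X-5|] = Σ |x-5|·P(X=x)
 = 3·1/5 + 2·1/5 + 1·1/5 + 0·1/5 + 1·1/5
 = 3/5 + 2/5 + 1/5 + 0 + 1/5
 = 7/5

1.4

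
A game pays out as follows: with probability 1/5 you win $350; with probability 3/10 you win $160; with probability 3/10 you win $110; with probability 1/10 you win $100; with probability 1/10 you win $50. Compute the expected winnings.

E[payout] = 350·1/5 + 160·3/10 + 110·3/10 + 100·1/10 + 50·1/10
 = 70 + 48 + 33 + 10 + 5
 = 166

166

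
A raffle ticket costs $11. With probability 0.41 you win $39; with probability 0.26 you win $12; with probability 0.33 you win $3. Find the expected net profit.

9.1

E[payout] = 39·0.41 + 12·0.26 + 3·0.33
 = 15.99 + 3.12 + 0.99
 = 20.1
Net = 20.1 - 11 = 9.1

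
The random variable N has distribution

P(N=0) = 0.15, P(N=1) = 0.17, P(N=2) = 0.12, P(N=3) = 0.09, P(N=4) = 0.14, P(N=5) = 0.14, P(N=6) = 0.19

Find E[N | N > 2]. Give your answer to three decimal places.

P(N > 2) = 0.09 + 0.14 + 0.14 + 0.19 = 0.56.
E[N | N > 2] = [3·0.09 + 4·0.14 + 5·0.14 + 6·0.19] / 0.56
 = 2.67 / 0.56
 = 267/56

4.768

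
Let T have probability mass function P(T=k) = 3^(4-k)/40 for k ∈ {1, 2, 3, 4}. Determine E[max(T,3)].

3.025

E[max(T,3)] = Σ max(t,3)·P(T=t)
 = 3·27/40 + 3·9/40 + 3·3/40 + 4·1/40
 = 81/40 + 27/40 + 9/40 + 1/10
 = 121/40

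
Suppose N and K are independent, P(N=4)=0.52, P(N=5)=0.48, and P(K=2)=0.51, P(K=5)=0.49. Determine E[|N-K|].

1.5196

E[|N-K|] = Σ_n Σ_k |n-k| · P(N=n)P(K=k)
 = 2·0.2652 + 1·0.2548 + 3·0.2448 + 0·0.2352
 = 0.5304 + 0.2548 + 0.7344 + 0
 = 1.5196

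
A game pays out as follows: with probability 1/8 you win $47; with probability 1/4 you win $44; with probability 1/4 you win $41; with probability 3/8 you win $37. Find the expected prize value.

E[payout] = 47·1/8 + 44·1/4 + 41·1/4 + 37·3/8
 = 47/8 + 11 + 41/4 + 111/8
 = 41

41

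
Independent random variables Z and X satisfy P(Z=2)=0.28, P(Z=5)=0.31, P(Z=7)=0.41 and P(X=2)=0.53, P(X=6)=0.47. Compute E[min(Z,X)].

E[min(Z,X)] = Σ_z Σ_x min(z,x) · P(Z=z)P(X=x)
 = 2·0.1484 + 2·0.1316 + 2·0.1643 + 5·0.1457 + 2·0.2173 + 6·0.1927
 = 0.2968 + 0.2632 + 0.3286 + 0.7285 + 0.4346 + 1.1562
 = 3.2079

3.2079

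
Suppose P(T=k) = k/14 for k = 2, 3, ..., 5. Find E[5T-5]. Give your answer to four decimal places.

E[5T-5] = Σ (5t-5)·P(T=t)
 = 5·1/7 + 10·3/14 + 15·2/7 + 20·5/14
 = 5/7 + 15/7 + 30/7 + 50/7
 = 100/7

14.2857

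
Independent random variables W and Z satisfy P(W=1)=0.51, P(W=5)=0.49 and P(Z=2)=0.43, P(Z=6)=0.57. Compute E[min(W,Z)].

2.3279

E[min(W,Z)] = Σ_w Σ_z min(w,z) · P(W=w)P(Z=z)
 = 1·0.2193 + 1·0.2907 + 2·0.2107 + 5·0.2793
 = 0.2193 + 0.2907 + 0.4214 + 1.3965
 = 2.3279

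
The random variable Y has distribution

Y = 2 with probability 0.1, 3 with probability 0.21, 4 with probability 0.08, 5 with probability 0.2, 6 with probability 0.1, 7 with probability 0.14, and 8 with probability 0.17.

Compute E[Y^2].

E[Y^2] = Σ y^2·P(Y=y)
 = 4·0.1 + 9·0.21 + 16·0.08 + 25·0.2 + 36·0.1 + 49·0.14 + 64·0.17
 = 0.4 + 1.89 + 1.28 + 5 + 3.6 + 6.86 + 10.88
 = 29.91

29.91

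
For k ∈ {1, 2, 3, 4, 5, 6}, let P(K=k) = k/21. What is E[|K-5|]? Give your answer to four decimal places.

E[|K-5|] = Σ |k-5|·P(K=k)
 = 4·1/21 + 3·2/21 + 2·1/7 + 1·4/21 + 0·5/21 + 1·2/7
 = 4/21 + 2/7 + 2/7 + 4/21 + 0 + 2/7
 = 26/21

1.2381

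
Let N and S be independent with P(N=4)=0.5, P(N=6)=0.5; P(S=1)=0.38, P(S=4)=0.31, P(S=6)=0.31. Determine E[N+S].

E[N+S] = Σ_n Σ_s (n+s) · P(N=n)P(S=s)
 = 5·0.19 + 8·0.155 + 10·0.155 + 7·0.19 + 10·0.155 + 12·0.155
 = 0.95 + 1.24 + 1.55 + 1.33 + 1.55 + 1.86
 = 8.48

8.48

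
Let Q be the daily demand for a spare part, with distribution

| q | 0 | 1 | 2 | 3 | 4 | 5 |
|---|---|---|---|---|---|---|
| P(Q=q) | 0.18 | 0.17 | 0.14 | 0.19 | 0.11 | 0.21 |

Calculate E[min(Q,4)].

2.3

E[min(Q,4)] = Σ min(q,4)·P(Q=q)
 = 0·0.18 + 1·0.17 + 2·0.14 + 3·0.19 + 4·0.11 + 4·0.21
 = 0 + 0.17 + 0.28 + 0.57 + 0.44 + 0.84
 = 2.3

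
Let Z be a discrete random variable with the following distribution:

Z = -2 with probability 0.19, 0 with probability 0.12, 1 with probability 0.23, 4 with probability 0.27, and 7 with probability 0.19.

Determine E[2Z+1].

E[2Z+1] = Σ (2z+1)·P(Z=z)
 = (-3)·0.19 + 1·0.12 + 3·0.23 + 9·0.27 + 15·0.19
 = (-0.57) + 0.12 + 0.69 + 2.43 + 2.85
 = 5.52

5.52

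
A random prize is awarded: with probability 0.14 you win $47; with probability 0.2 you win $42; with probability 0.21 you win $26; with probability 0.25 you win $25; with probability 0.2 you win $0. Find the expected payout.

26.69

E[payout] = 47·0.14 + 42·0.2 + 26·0.21 + 25·0.25 + 0·0.2
 = 6.58 + 8.4 + 5.46 + 6.25 + 0
 = 26.69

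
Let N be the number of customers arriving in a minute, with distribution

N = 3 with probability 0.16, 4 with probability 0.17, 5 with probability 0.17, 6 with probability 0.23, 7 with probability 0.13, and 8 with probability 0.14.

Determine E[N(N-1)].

E[N(N-1)] = Σ n(n-1)·P(N=n)
 = 6·0.16 + 12·0.17 + 20·0.17 + 30·0.23 + 42·0.13 + 56·0.14
 = 0.96 + 2.04 + 3.4 + 6.9 + 5.46 + 7.84
 = 26.6

26.6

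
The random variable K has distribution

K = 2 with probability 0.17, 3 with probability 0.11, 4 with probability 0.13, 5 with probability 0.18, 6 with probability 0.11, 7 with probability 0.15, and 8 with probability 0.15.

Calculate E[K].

E[K] = Σ k·P(K=k)
 = 2·0.17 + 3·0.11 + 4·0.13 + 5·0.18 + 6·0.11 + 7·0.15 + 8·0.15
 = 0.34 + 0.33 + 0.52 + 0.9 + 0.66 + 1.05 + 1.2
 = 5

5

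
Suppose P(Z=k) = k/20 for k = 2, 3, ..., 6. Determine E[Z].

E[Z] = Σ z·P(Z=z)
 = 2·1/10 + 3·3/20 + 4·1/5 + 5·1/4 + 6·3/10
 = 1/5 + 9/20 + 4/5 + 5/4 + 9/5
 = 9/2

4.5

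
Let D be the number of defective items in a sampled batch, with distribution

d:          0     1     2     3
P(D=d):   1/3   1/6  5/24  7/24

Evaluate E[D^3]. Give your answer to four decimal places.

9.7083

E[D^3] = Σ d^3·P(D=d)
 = 0·1/3 + 1·1/6 + 8·5/24 + 27·7/24
 = 0 + 1/6 + 5/3 + 63/8
 = 233/24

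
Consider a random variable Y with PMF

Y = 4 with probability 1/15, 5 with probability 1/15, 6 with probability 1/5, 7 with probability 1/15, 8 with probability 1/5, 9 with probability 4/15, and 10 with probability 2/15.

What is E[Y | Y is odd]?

8

P(Y is odd) = 1/15 + 1/15 + 4/15 = 2/5.
E[Y | Y is odd] = [5·1/15 + 7·1/15 + 9·4/15] / (2/5)
 = 16/5 / (2/5)
 = 8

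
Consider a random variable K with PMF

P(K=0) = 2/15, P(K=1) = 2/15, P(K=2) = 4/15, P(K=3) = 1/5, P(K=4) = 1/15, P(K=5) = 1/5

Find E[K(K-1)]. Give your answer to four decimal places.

E[K(K-1)] = Σ k(k-1)·P(K=k)
 = 0·2/15 + 0·2/15 + 2·4/15 + 6·1/5 + 12·1/15 + 20·1/5
 = 0 + 0 + 8/15 + 6/5 + 4/5 + 4
 = 98/15

6.5333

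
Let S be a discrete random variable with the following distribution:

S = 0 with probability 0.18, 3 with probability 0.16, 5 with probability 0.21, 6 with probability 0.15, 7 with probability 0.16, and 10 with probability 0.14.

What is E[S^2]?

E[S^2] = Σ s^2·P(S=s)
 = 0·0.18 + 9·0.16 + 25·0.21 + 36·0.15 + 49·0.16 + 100·0.14
 = 0 + 1.44 + 5.25 + 5.4 + 7.84 + 14
 = 33.93

33.93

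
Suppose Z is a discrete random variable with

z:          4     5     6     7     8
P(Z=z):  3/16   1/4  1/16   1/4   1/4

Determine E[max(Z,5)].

E[max(Z,5)] = Σ max(z,5)·P(Z=z)
 = 5·3/16 + 5·1/4 + 6·1/16 + 7·1/4 + 8·1/4
 = 15/16 + 5/4 + 3/8 + 7/4 + 2
 = 101/16

6.3125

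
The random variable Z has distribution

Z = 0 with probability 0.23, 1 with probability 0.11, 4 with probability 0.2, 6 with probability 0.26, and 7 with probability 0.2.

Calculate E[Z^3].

E[Z^3] = Σ z^3·P(Z=z)
 = 0·0.23 + 1·0.11 + 64·0.2 + 216·0.26 + 343·0.2
 = 0 + 0.11 + 12.8 + 56.16 + 68.6
 = 137.67

137.67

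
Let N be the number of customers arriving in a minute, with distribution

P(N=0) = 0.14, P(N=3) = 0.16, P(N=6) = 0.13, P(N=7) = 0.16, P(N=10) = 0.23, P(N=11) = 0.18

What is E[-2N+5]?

-8.32

E[-2N+5] = Σ (-2n+5)·P(N=n)
 = 5·0.14 + (-1)·0.16 + (-7)·0.13 + (-9)·0.16 + (-15)·0.23 + (-17)·0.18
 = 0.7 + (-0.16) + (-0.91) + (-1.44) + (-3.45) + (-3.06)
 = -8.32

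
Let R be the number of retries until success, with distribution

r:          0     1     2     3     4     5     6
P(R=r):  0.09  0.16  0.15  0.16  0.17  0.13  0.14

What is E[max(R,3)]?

3.85

E[max(R,3)] = Σ max(r,3)·P(R=r)
 = 3·0.09 + 3·0.16 + 3·0.15 + 3·0.16 + 4·0.17 + 5·0.13 + 6·0.14
 = 0.27 + 0.48 + 0.45 + 0.48 + 0.68 + 0.65 + 0.84
 = 3.85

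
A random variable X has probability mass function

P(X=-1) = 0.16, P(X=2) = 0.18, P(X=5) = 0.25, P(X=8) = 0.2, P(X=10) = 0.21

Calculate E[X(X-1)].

35.78

E[X(X-1)] = Σ x(x-1)·P(X=x)
 = 2·0.16 + 2·0.18 + 20·0.25 + 56·0.2 + 90·0.21
 = 0.32 + 0.36 + 5 + 11.2 + 18.9
 = 35.78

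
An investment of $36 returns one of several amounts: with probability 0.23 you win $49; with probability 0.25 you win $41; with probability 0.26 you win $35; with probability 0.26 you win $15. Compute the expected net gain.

-1.48

E[payout] = 49·0.23 + 41·0.25 + 35·0.26 + 15·0.26
 = 11.27 + 10.25 + 9.1 + 3.9
 = 34.52
Net = 34.52 - 36 = -1.48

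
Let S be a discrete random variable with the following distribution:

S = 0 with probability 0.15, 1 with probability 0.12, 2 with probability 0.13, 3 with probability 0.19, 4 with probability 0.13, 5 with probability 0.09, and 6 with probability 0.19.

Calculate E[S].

3.06

E[S] = Σ s·P(S=s)
 = 0·0.15 + 1·0.12 + 2·0.13 + 3·0.19 + 4·0.13 + 5·0.09 + 6·0.19
 = 0 + 0.12 + 0.26 + 0.57 + 0.52 + 0.45 + 1.14
 = 3.06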